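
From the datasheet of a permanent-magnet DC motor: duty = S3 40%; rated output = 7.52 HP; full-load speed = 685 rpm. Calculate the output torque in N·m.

78.2 N·m

P_out = 7.52 × 746 = 5610 W
ω = 2π × 685/60 = 71.73 rad/s
τ = P_out/ω = 5610/71.73 = 78.2 N·m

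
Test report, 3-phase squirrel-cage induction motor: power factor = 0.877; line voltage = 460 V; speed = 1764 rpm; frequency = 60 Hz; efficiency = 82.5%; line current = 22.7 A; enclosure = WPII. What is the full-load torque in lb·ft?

52.2 lb·ft

P_in = √3·V·I·cosφ = 1.732 × 460 × 22.7 × 0.877 = 15861 W
P_out = η·P_in = 0.825 × 15861 = 13085 W
n = 1764 rpm
ω = 2π×1764/60 = 184.7 rad/s
τ = P_out/ω = 13085/184.7 = 70.84 N·m
In lb·ft: 70.84/1.356 = 52.2 lb·ft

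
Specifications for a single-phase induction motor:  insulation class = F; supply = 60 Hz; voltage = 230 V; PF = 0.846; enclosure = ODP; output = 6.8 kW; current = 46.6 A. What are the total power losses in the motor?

P_in = V·I·cosφ = 230×46.6×0.846 = 9067 W
P_out = 6800 W
Losses = P_in − P_out = 9067 − 6800 = 2267 W

2270 W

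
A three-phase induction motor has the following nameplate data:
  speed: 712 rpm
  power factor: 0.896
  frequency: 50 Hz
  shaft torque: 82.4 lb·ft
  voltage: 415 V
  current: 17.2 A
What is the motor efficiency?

τ = 82.4 lb·ft × 1.356 = 111.7 N·m
ω = 2π × 712/60 = 74.56 rad/s; P_out = τω = 111.7 × 74.56 = 8328 W
P_in = √3·V_L·I_L·cosφ = 1.732 × 415 × 17.2 × 0.896 = 11077 W
η = P_out / P_in = 8328 / 11077 = 0.752 = 75.2%

75.2 %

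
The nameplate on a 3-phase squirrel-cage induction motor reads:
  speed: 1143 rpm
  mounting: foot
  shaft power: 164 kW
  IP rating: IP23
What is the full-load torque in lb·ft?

ω = 2π × 1143/60 = 119.7 rad/s
τ = P/ω = 164000/119.7 = 1370 N·m
In lb·ft: 1370/1.356 = 1010 lb·ft

1010 lb·ft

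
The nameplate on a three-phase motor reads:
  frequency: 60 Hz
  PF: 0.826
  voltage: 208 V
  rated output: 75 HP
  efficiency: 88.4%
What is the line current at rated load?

P_out = 75 × 746 = 55950 W
P_in = P_out / η = 55950 / 0.884 = 63292 W
I_L = P_in / (√3·V_L·cosφ) = 63292 / (1.732 × 208 × 0.826) = 213 A

213 A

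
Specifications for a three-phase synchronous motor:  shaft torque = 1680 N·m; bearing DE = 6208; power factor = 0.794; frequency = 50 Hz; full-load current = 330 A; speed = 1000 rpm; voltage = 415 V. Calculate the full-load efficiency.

ω = 2π × 1000/60 = 104.7 rad/s; P_out = τω = 1680 × 104.7 = 175896 W
P_in = √3·V_L·I_L·cosφ = 1.732 × 415 × 330 × 0.794 = 188335 W
η = P_out / P_in = 175896 / 188335 = 0.934 = 93.4%

93.4 %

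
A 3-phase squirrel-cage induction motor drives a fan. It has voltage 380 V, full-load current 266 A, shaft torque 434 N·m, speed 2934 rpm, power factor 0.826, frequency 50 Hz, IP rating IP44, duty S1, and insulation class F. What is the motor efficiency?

ω = 2π × 2934/60 = 307.2 rad/s; P_out = τω = 434 × 307.2 = 133325 W
P_in = √3·V_L·I_L·cosφ = 1.732 × 380 × 266 × 0.826 = 144608 W
η = P_out / P_in = 133325 / 144608 = 0.922 = 92.2%

92.2 %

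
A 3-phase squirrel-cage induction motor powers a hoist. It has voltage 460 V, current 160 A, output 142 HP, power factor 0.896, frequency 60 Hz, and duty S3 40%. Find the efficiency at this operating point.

92.7 %

P_out = 142 × 746 = 105932 W
P_in = √3·V_L·I_L·cosφ = 1.732 × 460 × 160 × 0.896 = 114218 W
η = P_out / P_in = 105932 / 114218 = 0.927 = 92.7%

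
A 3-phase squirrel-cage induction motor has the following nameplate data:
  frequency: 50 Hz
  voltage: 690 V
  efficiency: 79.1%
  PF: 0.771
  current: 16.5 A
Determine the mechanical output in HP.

P_in = √3·V·I·cosφ = 1.732 × 690 × 16.5 × 0.771 = 15203 W
P_out = η·P_in = 0.791 × 15203 = 12026 W
= 12026/746 = 16.1 HP

16.1 HP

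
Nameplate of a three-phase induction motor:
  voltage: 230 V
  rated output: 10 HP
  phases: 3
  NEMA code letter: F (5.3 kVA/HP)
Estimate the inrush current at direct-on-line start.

S_LR = 5.3 × 10 = 53 kVA
I_LR = S_LR/(√3·V_L) = 53000/(1.732×230) = 133 A

133 A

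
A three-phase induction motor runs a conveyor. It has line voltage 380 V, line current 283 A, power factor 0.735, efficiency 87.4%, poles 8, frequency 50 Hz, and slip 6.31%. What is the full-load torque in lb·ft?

1200 lb·ft

P_in = √3·V·I·cosφ = 1.732 × 380 × 283 × 0.735 = 136901 W
P_out = η·P_in = 0.874 × 136901 = 119651 W
n_s = 120×50/8 = 750 rpm; n = 750×(1−0.0631) = 703 rpm
ω = 2π×703/60 = 73.62 rad/s
τ = P_out/ω = 119651/73.62 = 1625 N·m
In lb·ft: 1625/1.356 = 1200 lb·ft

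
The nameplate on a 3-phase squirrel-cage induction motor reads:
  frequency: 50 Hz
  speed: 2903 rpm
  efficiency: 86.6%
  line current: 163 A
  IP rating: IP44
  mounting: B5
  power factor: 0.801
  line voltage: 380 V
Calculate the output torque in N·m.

P_in = √3·V·I·cosφ = 1.732 × 380 × 163 × 0.801 = 85931 W
P_out = η·P_in = 0.866 × 85931 = 74416 W
n = 2903 rpm
ω = 2π×2903/60 = 304 rad/s
τ = P_out/ω = 74416/304 = 245 N·m

245 N·m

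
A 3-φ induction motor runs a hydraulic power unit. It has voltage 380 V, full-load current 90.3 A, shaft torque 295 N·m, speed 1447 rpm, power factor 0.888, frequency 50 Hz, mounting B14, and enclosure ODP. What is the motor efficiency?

84.7 %

ω = 2π × 1447/60 = 151.5 rad/s; P_out = τω = 295 × 151.5 = 44693 W
P_in = √3·V_L·I_L·cosφ = 1.732 × 380 × 90.3 × 0.888 = 52775 W
η = P_out / P_in = 44693 / 52775 = 0.847 = 84.7%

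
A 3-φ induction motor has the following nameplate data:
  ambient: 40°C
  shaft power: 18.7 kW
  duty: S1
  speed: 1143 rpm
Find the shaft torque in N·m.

ω = 2π × 1143/60 = 119.7 rad/s
τ = P/ω = 18700/119.7 = 156 N·m

156 N·m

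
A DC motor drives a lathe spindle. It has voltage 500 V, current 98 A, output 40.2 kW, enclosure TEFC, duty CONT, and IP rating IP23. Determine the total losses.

8.8 kW

P_in = V·I = 500×98 = 49000 W
P_out = 40200 W
Losses = P_in − P_out = 49000 − 40200 = 8800 W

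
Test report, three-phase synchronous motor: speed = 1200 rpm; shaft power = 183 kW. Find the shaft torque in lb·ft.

ω = 2π × 1200/60 = 125.7 rad/s
τ = P/ω = 183000/125.7 = 1456 N·m
In lb·ft: 1456/1.356 = 1070 lb·ft

1070 lb·ft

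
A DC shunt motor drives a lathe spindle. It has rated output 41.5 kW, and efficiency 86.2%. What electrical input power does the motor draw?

48.1 kW

P_out = 41500 W
P_in = P_out/η = 41500/0.862 = 48144 W = 48.1 kW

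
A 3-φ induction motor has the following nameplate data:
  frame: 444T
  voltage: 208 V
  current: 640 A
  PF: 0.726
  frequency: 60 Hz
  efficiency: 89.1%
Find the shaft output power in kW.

149 kW

P_in = √3·V·I·cosφ = 1.732 × 208 × 640 × 0.726 = 167389 W
P_out = η·P_in = 0.891 × 167389 = 149144 W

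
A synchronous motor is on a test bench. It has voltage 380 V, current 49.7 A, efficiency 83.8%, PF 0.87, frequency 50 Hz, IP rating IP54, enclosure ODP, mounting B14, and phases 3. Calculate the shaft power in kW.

23.8 kW

P_in = √3·V·I·cosφ = 1.732 × 380 × 49.7 × 0.87 = 28458 W
P_out = η·P_in = 0.838 × 28458 = 23848 W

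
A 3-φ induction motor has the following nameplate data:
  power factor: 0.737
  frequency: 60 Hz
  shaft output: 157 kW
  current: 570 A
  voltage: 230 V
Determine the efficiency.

P_out = 157 kW = 157000 W
P_in = √3·V_L·I_L·cosφ = 1.732 × 230 × 570 × 0.737 = 167347 W
η = P_out / P_in = 157000 / 167347 = 0.938 = 93.8%

93.8 %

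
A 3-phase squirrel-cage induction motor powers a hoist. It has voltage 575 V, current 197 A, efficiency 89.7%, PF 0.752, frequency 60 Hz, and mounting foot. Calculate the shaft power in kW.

132 kW

P_in = √3·V·I·cosφ = 1.732 × 575 × 197 × 0.752 = 147537 W
P_out = η·P_in = 0.897 × 147537 = 132341 W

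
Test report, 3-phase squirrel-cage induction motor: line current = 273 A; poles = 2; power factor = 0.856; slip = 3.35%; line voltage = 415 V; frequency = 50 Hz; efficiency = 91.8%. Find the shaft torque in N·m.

P_in = √3·V·I·cosφ = 1.732 × 415 × 273 × 0.856 = 167970 W
P_out = η·P_in = 0.918 × 167970 = 154196 W
n_s = 120×50/2 = 3000 rpm; n = 3000×(1−0.0335) = 2900 rpm
ω = 2π×2900/60 = 303.7 rad/s
τ = P_out/ω = 154196/303.7 = 508 N·m

508 N·m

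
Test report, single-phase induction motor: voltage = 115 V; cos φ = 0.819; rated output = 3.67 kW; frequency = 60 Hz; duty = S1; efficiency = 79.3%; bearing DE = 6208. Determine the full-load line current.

P_out = 3.67 kW = 3670 W
P_in = P_out / η = 3670 / 0.793 = 4628 W
I = P_in / (V·cosφ) = 4628 / (115 × 0.819) = 49.1 A

49.1 A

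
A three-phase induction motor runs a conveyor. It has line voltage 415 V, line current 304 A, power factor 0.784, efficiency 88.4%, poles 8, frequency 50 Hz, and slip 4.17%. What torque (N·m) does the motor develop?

P_in = √3·V·I·cosφ = 1.732 × 415 × 304 × 0.784 = 171311 W
P_out = η·P_in = 0.884 × 171311 = 151439 W
n_s = 120×50/8 = 750 rpm; n = 750×(1−0.0417) = 719 rpm
ω = 2π×719/60 = 75.29 rad/s
τ = P_out/ω = 151439/75.29 = 2010 N·m

2010 N·m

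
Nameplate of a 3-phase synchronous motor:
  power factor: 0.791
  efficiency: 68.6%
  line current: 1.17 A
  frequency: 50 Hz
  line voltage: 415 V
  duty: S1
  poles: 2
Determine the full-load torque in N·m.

P_in = √3·V·I·cosφ = 1.732 × 415 × 1.17 × 0.791 = 665 W
P_out = η·P_in = 0.686 × 665 = 456 W
n = n_s = 120×50/2 = 3000 rpm (synchronous)
ω = 2π×3000/60 = 314.2 rad/s
τ = P_out/ω = 456/314.2 = 1.45 N·m

1.45 N·m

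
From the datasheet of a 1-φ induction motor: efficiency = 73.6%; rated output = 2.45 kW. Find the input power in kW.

P_out = 2450 W
P_in = P_out/η = 2450/0.736 = 3329 W = 3.33 kW

3.33 kW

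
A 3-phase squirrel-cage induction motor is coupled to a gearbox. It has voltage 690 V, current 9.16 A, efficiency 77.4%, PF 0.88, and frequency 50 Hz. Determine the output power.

P_in = √3·V·I·cosφ = 1.732 × 690 × 9.16 × 0.88 = 9633 W
P_out = η·P_in = 0.774 × 9633 = 7456 W

7.46 kW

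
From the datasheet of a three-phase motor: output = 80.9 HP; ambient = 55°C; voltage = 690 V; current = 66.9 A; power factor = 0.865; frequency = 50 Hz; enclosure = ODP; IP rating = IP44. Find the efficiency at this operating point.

87.3 %

P_out = 80.9 × 746 = 60351 W
P_in = √3·V_L·I_L·cosφ = 1.732 × 690 × 66.9 × 0.865 = 69157 W
η = P_out / P_in = 60351 / 69157 = 0.873 = 87.3%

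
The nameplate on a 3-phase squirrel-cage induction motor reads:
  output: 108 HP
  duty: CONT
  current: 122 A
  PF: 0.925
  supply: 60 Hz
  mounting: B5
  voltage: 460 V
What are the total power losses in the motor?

9.34 kW

P_in = √3·V·I·cosφ = 1.732×460×122×0.925 = 89910 W
P_out = 108×746 = 80568 W
Losses = P_in − P_out = 89910 − 80568 = 9342 W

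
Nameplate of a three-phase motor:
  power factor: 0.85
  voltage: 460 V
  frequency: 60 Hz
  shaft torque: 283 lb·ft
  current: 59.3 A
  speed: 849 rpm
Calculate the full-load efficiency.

84.9 %

τ = 283 lb·ft × 1.356 = 383.7 N·m
ω = 2π × 849/60 = 88.91 rad/s; P_out = τω = 383.7 × 88.91 = 34115 W
P_in = √3·V_L·I_L·cosφ = 1.732 × 460 × 59.3 × 0.85 = 40159 W
η = P_out / P_in = 34115 / 40159 = 0.849 = 84.9%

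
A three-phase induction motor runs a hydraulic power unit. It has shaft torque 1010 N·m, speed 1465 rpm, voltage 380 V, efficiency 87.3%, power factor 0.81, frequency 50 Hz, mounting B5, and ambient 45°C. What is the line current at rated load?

333 A

ω = 2π×1465/60 = 153.4 rad/s; P_out = τω = 1010 × 153.4 = 154934 W
P_in = P_out / η = 154934 / 0.873 = 177473 W
I_L = P_in / (√3·V_L·cosφ) = 177473 / (1.732 × 380 × 0.81) = 333 A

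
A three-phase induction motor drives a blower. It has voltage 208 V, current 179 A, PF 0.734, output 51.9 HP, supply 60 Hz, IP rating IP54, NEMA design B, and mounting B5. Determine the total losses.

P_in = √3·V·I·cosφ = 1.732×208×179×0.734 = 47333 W
P_out = 51.9×746 = 38717 W
Losses = P_in − P_out = 47333 − 38717 = 8616 W

8620 W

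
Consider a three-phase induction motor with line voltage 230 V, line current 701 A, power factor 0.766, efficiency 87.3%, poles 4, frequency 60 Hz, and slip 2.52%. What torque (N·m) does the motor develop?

1020 N·m

P_in = √3·V·I·cosφ = 1.732 × 230 × 701 × 0.766 = 213906 W
P_out = η·P_in = 0.873 × 213906 = 186740 W
n_s = 120×60/4 = 1800 rpm; n = 1800×(1−0.0252) = 1755 rpm
ω = 2π×1755/60 = 183.8 rad/s
τ = P_out/ω = 186740/183.8 = 1020 N·m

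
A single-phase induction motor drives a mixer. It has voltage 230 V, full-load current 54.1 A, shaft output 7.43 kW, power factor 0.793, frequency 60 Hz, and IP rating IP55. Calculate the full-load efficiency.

P_out = 7.43 kW = 7430 W
P_in = V·I·cosφ = 230 × 54.1 × 0.793 = 9867 W
η = P_out / P_in = 7430 / 9867 = 0.753 = 75.3%

75.3 %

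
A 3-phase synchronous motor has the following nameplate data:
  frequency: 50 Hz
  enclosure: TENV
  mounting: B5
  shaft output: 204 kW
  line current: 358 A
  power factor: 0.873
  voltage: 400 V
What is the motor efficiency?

P_out = 204 kW = 204000 W
P_in = √3·V_L·I_L·cosφ = 1.732 × 400 × 358 × 0.873 = 216524 W
η = P_out / P_in = 204000 / 216524 = 0.942 = 94.2%

94.2 %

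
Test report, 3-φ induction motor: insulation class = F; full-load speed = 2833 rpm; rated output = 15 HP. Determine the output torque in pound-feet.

27.8 lb·ft

P_out = 15 × 746 = 11190 W
ω = 2π × 2833/60 = 296.7 rad/s
τ = P_out/ω = 11190/296.7 = 37.71 N·m
In lb·ft: 37.71/1.356 = 27.8 lb·ft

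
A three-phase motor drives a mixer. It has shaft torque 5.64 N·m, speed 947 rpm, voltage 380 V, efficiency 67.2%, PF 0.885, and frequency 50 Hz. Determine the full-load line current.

1.43 A

ω = 2π×947/60 = 99.17 rad/s; P_out = τω = 5.64 × 99.17 = 559 W
P_in = P_out / η = 559 / 0.672 = 832 W
I_L = P_in / (√3·V_L·cosφ) = 832 / (1.732 × 380 × 0.885) = 1.43 A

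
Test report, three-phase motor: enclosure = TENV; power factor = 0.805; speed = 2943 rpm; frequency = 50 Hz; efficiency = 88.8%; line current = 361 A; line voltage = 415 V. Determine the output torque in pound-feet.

444 lb·ft

P_in = √3·V·I·cosφ = 1.732 × 415 × 361 × 0.805 = 208881 W
P_out = η·P_in = 0.888 × 208881 = 185486 W
n = 2943 rpm
ω = 2π×2943/60 = 308.2 rad/s
τ = P_out/ω = 185486/308.2 = 601.8 N·m
In lb·ft: 601.8/1.356 = 444 lb·ft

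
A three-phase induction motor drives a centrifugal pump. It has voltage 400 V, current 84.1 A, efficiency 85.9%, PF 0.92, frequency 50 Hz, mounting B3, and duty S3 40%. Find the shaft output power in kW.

P_in = √3·V·I·cosφ = 1.732 × 400 × 84.1 × 0.92 = 53603 W
P_out = η·P_in = 0.859 × 53603 = 46045 W

46 kW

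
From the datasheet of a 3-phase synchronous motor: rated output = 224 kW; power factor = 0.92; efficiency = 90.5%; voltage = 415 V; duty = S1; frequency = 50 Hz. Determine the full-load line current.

374 A

P_out = 224 kW = 224000 W
P_in = P_out / η = 224000 / 0.905 = 247514 W
I_L = P_in / (√3·V_L·cosφ) = 247514 / (1.732 × 415 × 0.92) = 374 A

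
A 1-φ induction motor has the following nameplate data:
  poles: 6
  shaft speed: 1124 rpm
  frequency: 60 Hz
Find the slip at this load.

n_s = 120f/p = 120×60/6 = 1200 rpm
s = (n_s − n)/n_s = (1200 − 1124)/1200 = 0.0633

6.33 %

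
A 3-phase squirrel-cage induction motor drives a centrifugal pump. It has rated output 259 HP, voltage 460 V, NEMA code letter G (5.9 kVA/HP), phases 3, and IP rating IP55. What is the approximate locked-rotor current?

S_LR = 5.9 × 259 = 1528.1 kVA
I_LR = S_LR/(√3·V_L) = 1528100/(1.732×460) = 1920 A

1920 A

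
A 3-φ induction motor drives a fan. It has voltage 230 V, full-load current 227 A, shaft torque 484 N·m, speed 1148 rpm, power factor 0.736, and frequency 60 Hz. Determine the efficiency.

87.4 %

ω = 2π × 1148/60 = 120.2 rad/s; P_out = τω = 484 × 120.2 = 58177 W
P_in = √3·V_L·I_L·cosφ = 1.732 × 230 × 227 × 0.736 = 66555 W
η = P_out / P_in = 58177 / 66555 = 0.874 = 87.4%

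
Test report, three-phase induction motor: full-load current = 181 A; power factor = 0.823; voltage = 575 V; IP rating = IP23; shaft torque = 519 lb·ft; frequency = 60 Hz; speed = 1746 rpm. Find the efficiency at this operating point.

86.7 %

τ = 519 lb·ft × 1.356 = 703.8 N·m
ω = 2π × 1746/60 = 182.8 rad/s; P_out = τω = 703.8 × 182.8 = 128655 W
P_in = √3·V_L·I_L·cosφ = 1.732 × 575 × 181 × 0.823 = 148352 W
η = P_out / P_in = 128655 / 148352 = 0.867 = 86.7%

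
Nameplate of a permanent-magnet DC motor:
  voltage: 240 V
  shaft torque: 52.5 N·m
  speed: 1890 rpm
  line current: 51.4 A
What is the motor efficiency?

ω = 2π × 1890/60 = 197.9 rad/s; P_out = τω = 52.5 × 197.9 = 10390 W
P_in = V·I = 240 × 51.4 = 12336 W
η = P_out / P_in = 10390 / 12336 = 0.842 = 84.2%

84.2 %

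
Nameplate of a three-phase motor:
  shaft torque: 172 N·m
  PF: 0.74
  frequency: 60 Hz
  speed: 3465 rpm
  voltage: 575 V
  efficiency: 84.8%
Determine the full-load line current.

99.9 A

ω = 2π×3465/60 = 362.9 rad/s; P_out = τω = 172 × 362.9 = 62419 W
P_in = P_out / η = 62419 / 0.848 = 73607 W
I_L = P_in / (√3·V_L·cosφ) = 73607 / (1.732 × 575 × 0.74) = 99.9 A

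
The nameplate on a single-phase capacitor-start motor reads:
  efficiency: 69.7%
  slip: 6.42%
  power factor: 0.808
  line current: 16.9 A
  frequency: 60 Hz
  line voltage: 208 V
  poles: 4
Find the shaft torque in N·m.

P_in = V·I·cosφ = 208 × 16.9 × 0.808 = 2840 W
P_out = η·P_in = 0.697 × 2840 = 1979 W
n_s = 120×60/4 = 1800 rpm; n = 1800×(1−0.0642) = 1684 rpm
ω = 2π×1684/60 = 176.3 rad/s
τ = P_out/ω = 1979/176.3 = 11.2 N·m

11.2 N·m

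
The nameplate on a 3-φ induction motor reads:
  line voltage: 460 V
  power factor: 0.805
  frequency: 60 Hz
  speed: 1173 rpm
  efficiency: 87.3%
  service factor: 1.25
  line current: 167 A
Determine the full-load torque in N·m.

761 N·m

P_in = √3·V·I·cosφ = 1.732 × 460 × 167 × 0.805 = 107107 W
P_out = η·P_in = 0.873 × 107107 = 93504 W
n = 1173 rpm
ω = 2π×1173/60 = 122.8 rad/s
τ = P_out/ω = 93504/122.8 = 761 N·m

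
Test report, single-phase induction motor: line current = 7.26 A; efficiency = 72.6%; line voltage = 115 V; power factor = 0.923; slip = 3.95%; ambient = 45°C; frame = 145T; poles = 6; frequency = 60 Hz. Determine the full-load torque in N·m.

P_in = V·I·cosφ = 115 × 7.26 × 0.923 = 771 W
P_out = η·P_in = 0.726 × 771 = 560 W
n_s = 120×60/6 = 1200 rpm; n = 1200×(1−0.0395) = 1153 rpm
ω = 2π×1153/60 = 120.7 rad/s
τ = P_out/ω = 560/120.7 = 4.64 N·m

4.64 N·m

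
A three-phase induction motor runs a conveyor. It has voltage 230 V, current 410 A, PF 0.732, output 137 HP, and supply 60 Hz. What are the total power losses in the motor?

17.4 kW

P_in = √3·V·I·cosφ = 1.732×230×410×0.732 = 119556 W
P_out = 137×746 = 102202 W
Losses = P_in − P_out = 119556 − 102202 = 17354 W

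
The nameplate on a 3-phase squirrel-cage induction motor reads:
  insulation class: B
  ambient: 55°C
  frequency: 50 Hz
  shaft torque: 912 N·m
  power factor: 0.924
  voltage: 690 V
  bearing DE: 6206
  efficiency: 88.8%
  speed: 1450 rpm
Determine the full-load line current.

ω = 2π×1450/60 = 151.8 rad/s; P_out = τω = 912 × 151.8 = 138442 W
P_in = P_out / η = 138442 / 0.888 = 155903 W
I_L = P_in / (√3·V_L·cosφ) = 155903 / (1.732 × 690 × 0.924) = 141 A

141 A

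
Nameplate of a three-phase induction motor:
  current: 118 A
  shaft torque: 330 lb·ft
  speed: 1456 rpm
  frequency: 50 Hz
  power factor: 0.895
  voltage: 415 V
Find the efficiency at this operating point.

89.9 %

τ = 330 lb·ft × 1.356 = 447.5 N·m
ω = 2π × 1456/60 = 152.5 rad/s; P_out = τω = 447.5 × 152.5 = 68244 W
P_in = √3·V_L·I_L·cosφ = 1.732 × 415 × 118 × 0.895 = 75910 W
η = P_out / P_in = 68244 / 75910 = 0.899 = 89.9%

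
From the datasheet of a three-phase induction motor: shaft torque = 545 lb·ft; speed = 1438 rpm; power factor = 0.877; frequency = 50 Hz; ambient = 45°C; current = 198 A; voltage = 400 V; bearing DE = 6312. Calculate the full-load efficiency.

τ = 545 lb·ft × 1.356 = 739 N·m
ω = 2π × 1438/60 = 150.6 rad/s; P_out = τω = 739 × 150.6 = 111293 W
P_in = √3·V_L·I_L·cosφ = 1.732 × 400 × 198 × 0.877 = 120302 W
η = P_out / P_in = 111293 / 120302 = 0.925 = 92.5%

92.5 %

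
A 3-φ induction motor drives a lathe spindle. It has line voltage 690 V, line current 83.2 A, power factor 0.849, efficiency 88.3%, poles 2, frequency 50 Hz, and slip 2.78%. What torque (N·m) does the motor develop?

P_in = √3·V·I·cosφ = 1.732 × 690 × 83.2 × 0.849 = 84417 W
P_out = η·P_in = 0.883 × 84417 = 74540 W
n_s = 120×50/2 = 3000 rpm; n = 3000×(1−0.0278) = 2917 rpm
ω = 2π×2917/60 = 305.5 rad/s
τ = P_out/ω = 74540/305.5 = 244 N·m

244 N·m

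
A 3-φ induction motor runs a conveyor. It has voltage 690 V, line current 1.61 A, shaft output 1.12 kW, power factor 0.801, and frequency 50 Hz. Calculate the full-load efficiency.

72.7 %

P_out = 1.12 kW = 1120 W
P_in = √3·V_L·I_L·cosφ = 1.732 × 690 × 1.61 × 0.801 = 1541 W
η = P_out / P_in = 1120 / 1541 = 0.727 = 72.7%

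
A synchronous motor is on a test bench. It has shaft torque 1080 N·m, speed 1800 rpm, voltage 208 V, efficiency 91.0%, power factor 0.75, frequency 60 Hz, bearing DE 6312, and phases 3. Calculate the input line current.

828 A

ω = 2π×1800/60 = 188.5 rad/s; P_out = τω = 1080 × 188.5 = 203580 W
P_in = P_out / η = 203580 / 0.910 = 223714 W
I_L = P_in / (√3·V_L·cosφ) = 223714 / (1.732 × 208 × 0.75) = 828 A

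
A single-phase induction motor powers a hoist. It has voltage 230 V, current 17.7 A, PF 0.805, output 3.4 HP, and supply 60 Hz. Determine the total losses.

P_in = V·I·cosφ = 230×17.7×0.805 = 3277 W
P_out = 3.4×746 = 2536 W
Losses = P_in − P_out = 3277 − 2536 = 741 W

741 W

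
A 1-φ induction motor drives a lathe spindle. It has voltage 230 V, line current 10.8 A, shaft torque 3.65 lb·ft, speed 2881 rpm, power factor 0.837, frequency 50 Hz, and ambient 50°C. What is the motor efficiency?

τ = 3.65 lb·ft × 1.356 = 4.949 N·m
ω = 2π × 2881/60 = 301.7 rad/s; P_out = τω = 4.949 × 301.7 = 1493 W
P_in = V·I·cosφ = 230 × 10.8 × 0.837 = 2079 W
η = P_out / P_in = 1493 / 2079 = 0.718 = 71.8%

71.8 %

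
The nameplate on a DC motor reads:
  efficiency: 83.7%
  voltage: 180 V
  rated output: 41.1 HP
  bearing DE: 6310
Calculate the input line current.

P_out = 41.1 × 746 = 30661 W
P_in = P_out / η = 30661 / 0.837 = 36632 W
I = P_in / V = 36632 / 180 = 204 A

204 A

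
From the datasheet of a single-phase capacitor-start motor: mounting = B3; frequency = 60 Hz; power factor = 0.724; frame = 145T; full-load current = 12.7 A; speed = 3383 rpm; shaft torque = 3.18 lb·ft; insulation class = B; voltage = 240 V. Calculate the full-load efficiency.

69.2 %

τ = 3.18 lb·ft × 1.356 = 4.312 N·m
ω = 2π × 3383/60 = 354.3 rad/s; P_out = τω = 4.312 × 354.3 = 1528 W
P_in = V·I·cosφ = 240 × 12.7 × 0.724 = 2207 W
η = P_out / P_in = 1528 / 2207 = 0.692 = 69.2%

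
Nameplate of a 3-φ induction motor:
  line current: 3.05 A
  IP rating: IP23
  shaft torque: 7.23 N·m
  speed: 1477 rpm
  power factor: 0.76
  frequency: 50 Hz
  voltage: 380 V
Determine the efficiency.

73.3 %

ω = 2π × 1477/60 = 154.7 rad/s; P_out = τω = 7.23 × 154.7 = 1118 W
P_in = √3·V_L·I_L·cosφ = 1.732 × 380 × 3.05 × 0.76 = 1526 W
η = P_out / P_in = 1118 / 1526 = 0.733 = 73.3%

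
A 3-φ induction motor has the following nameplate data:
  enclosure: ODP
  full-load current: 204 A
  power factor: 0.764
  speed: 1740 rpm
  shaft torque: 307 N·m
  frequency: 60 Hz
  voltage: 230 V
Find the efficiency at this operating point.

ω = 2π × 1740/60 = 182.2 rad/s; P_out = τω = 307 × 182.2 = 55935 W
P_in = √3·V_L·I_L·cosφ = 1.732 × 230 × 204 × 0.764 = 62087 W
η = P_out / P_in = 55935 / 62087 = 0.901 = 90.1%

90.1 %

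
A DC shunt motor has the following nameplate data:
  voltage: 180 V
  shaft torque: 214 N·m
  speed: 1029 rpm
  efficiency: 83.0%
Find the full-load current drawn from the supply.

154 A

ω = 2π×1029/60 = 107.8 rad/s; P_out = τω = 214 × 107.8 = 23069 W
P_in = P_out / η = 23069 / 0.830 = 27794 W
I = P_in / V = 27794 / 180 = 154 A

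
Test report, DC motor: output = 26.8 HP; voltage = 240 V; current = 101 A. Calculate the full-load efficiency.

P_out = 26.8 × 746 = 19993 W
P_in = V·I = 240 × 101 = 24240 W
η = P_out / P_in = 19993 / 24240 = 0.825 = 82.5%

82.5 %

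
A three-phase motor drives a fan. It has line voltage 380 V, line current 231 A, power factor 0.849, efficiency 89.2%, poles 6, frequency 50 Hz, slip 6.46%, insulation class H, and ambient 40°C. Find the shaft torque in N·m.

P_in = √3·V·I·cosφ = 1.732 × 380 × 231 × 0.849 = 129078 W
P_out = η·P_in = 0.892 × 129078 = 115138 W
n_s = 120×50/6 = 1000 rpm; n = 1000×(1−0.0646) = 935 rpm
ω = 2π×935/60 = 97.91 rad/s
τ = P_out/ω = 115138/97.91 = 1180 N·m

1180 N·m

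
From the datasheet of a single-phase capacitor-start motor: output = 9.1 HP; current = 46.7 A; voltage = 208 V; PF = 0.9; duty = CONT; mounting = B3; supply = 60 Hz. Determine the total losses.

1.95 kW

P_in = V·I·cosφ = 208×46.7×0.9 = 8742 W
P_out = 9.1×746 = 6789 W
Losses = P_in − P_out = 8742 − 6789 = 1953 W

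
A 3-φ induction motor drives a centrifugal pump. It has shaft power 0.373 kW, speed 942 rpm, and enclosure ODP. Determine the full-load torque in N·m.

ω = 2π × 942/60 = 98.65 rad/s
τ = P/ω = 373/98.65 = 3.78 N·m

3.78 N·m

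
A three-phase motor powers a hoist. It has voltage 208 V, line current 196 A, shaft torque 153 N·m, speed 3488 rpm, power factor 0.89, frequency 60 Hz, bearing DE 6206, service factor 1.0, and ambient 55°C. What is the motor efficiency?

88.9 %

ω = 2π × 3488/60 = 365.3 rad/s; P_out = τω = 153 × 365.3 = 55891 W
P_in = √3·V_L·I_L·cosφ = 1.732 × 208 × 196 × 0.89 = 62843 W
η = P_out / P_in = 55891 / 62843 = 0.889 = 88.9%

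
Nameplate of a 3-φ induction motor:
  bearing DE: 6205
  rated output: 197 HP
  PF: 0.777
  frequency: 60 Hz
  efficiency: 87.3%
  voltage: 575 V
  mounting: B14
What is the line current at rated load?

218 A

P_out = 197 × 746 = 146962 W
P_in = P_out / η = 146962 / 0.873 = 168341 W
I_L = P_in / (√3·V_L·cosφ) = 168341 / (1.732 × 575 × 0.777) = 218 A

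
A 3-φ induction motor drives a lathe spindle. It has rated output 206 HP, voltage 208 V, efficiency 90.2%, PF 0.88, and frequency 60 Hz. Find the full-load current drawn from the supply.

P_out = 206 × 746 = 153676 W
P_in = P_out / η = 153676 / 0.902 = 170373 W
I_L = P_in / (√3·V_L·cosφ) = 170373 / (1.732 × 208 × 0.88) = 537 A

537 A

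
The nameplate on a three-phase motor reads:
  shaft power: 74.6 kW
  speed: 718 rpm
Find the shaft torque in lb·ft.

ω = 2π × 718/60 = 75.19 rad/s
τ = P/ω = 74600/75.19 = 992.2 N·m
In lb·ft: 992.2/1.356 = 732 lb·ft

732 lb·ft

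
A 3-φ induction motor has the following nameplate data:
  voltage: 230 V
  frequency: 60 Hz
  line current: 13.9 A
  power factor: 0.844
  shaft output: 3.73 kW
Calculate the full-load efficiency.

79.8 %

P_out = 3.73 kW = 3730 W
P_in = √3·V_L·I_L·cosφ = 1.732 × 230 × 13.9 × 0.844 = 4673 W
η = P_out / P_in = 3730 / 4673 = 0.798 = 79.8%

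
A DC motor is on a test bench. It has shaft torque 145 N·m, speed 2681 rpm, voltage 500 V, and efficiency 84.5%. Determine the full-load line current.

ω = 2π×2681/60 = 280.8 rad/s; P_out = τω = 145 × 280.8 = 40716 W
P_in = P_out / η = 40716 / 0.845 = 48185 W
I = P_in / V = 48185 / 500 = 96.4 A

96.4 A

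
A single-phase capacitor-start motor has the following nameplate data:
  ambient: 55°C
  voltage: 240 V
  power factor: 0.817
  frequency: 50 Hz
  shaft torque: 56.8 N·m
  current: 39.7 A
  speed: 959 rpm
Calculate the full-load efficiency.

73.3 %

ω = 2π × 959/60 = 100.4 rad/s; P_out = τω = 56.8 × 100.4 = 5703 W
P_in = V·I·cosφ = 240 × 39.7 × 0.817 = 7784 W
η = P_out / P_in = 5703 / 7784 = 0.733 = 73.3%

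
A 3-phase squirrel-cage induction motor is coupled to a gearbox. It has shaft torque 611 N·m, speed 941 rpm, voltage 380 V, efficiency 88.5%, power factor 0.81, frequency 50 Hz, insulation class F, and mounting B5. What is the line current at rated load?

ω = 2π×941/60 = 98.54 rad/s; P_out = τω = 611 × 98.54 = 60208 W
P_in = P_out / η = 60208 / 0.885 = 68032 W
I_L = P_in / (√3·V_L·cosφ) = 68032 / (1.732 × 380 × 0.81) = 128 A

128 A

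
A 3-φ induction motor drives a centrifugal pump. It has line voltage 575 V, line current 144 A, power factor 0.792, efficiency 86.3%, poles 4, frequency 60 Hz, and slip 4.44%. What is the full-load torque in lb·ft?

P_in = √3·V·I·cosφ = 1.732 × 575 × 144 × 0.792 = 113580 W
P_out = η·P_in = 0.863 × 113580 = 98020 W
n_s = 120×60/4 = 1800 rpm; n = 1800×(1−0.0444) = 1720 rpm
ω = 2π×1720/60 = 180.1 rad/s
τ = P_out/ω = 98020/180.1 = 544.3 N·m
In lb·ft: 544.3/1.356 = 401 lb·ft

401 lb·ft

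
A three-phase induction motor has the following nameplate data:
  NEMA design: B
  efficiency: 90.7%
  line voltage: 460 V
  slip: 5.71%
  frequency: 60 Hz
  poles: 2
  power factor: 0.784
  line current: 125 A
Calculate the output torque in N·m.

P_in = √3·V·I·cosφ = 1.732 × 460 × 125 × 0.784 = 78079 W
P_out = η·P_in = 0.907 × 78079 = 70818 W
n_s = 120×60/2 = 3600 rpm; n = 3600×(1−0.0571) = 3394 rpm
ω = 2π×3394/60 = 355.4 rad/s
τ = P_out/ω = 70818/355.4 = 199 N·m

199 N·m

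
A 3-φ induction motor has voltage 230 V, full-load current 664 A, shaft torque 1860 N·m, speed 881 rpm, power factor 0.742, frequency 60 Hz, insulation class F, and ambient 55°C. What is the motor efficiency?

ω = 2π × 881/60 = 92.26 rad/s; P_out = τω = 1860 × 92.26 = 171604 W
P_in = √3·V_L·I_L·cosφ = 1.732 × 230 × 664 × 0.742 = 196267 W
η = P_out / P_in = 171604 / 196267 = 0.874 = 87.4%

87.4 %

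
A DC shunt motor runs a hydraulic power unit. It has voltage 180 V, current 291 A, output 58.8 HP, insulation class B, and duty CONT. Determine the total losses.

P_in = V·I = 180×291 = 52380 W
P_out = 58.8×746 = 43865 W
Losses = P_in − P_out = 52380 − 43865 = 8515 W

8.52 kW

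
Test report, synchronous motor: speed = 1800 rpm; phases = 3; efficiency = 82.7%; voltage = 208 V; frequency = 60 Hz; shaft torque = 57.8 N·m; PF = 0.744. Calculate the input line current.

49.2 A

ω = 2π×1800/60 = 188.5 rad/s; P_out = τω = 57.8 × 188.5 = 10895 W
P_in = P_out / η = 10895 / 0.827 = 13174 W
I_L = P_in / (√3·V_L·cosφ) = 13174 / (1.732 × 208 × 0.744) = 49.2 A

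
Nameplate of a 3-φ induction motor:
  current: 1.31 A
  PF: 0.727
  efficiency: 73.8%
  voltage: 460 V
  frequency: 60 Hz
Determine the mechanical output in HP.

0.751 HP

P_in = √3·V·I·cosφ = 1.732 × 460 × 1.31 × 0.727 = 759 W
P_out = η·P_in = 0.738 × 759 = 560 W
= 560/746 = 0.751 HP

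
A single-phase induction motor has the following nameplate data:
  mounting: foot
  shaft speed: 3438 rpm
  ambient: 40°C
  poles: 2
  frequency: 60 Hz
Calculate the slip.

4.50 %

n_s = 120f/p = 120×60/2 = 3600 rpm
s = (n_s − n)/n_s = (3600 − 3438)/3600 = 0.0450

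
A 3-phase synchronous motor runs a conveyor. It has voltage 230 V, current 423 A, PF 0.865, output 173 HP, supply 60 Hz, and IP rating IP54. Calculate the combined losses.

P_in = √3·V·I·cosφ = 1.732×230×423×0.865 = 145758 W
P_out = 173×746 = 129058 W
Losses = P_in − P_out = 145758 − 129058 = 16700 W

16.7 kW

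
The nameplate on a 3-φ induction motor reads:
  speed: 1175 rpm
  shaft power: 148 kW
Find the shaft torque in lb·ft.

887 lb·ft

ω = 2π × 1175/60 = 123 rad/s
τ = P/ω = 148000/123 = 1203 N·m
In lb·ft: 1203/1.356 = 887 lb·ft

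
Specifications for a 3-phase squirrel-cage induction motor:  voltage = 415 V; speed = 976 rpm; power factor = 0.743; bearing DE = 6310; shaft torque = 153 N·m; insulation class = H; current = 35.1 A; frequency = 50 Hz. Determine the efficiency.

ω = 2π × 976/60 = 102.2 rad/s; P_out = τω = 153 × 102.2 = 15637 W
P_in = √3·V_L·I_L·cosφ = 1.732 × 415 × 35.1 × 0.743 = 18745 W
η = P_out / P_in = 15637 / 18745 = 0.834 = 83.4%

83.4 %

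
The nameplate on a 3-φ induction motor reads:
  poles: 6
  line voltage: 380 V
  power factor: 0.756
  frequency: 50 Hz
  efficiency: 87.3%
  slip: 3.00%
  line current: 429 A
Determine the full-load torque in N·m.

P_in = √3·V·I·cosφ = 1.732 × 380 × 429 × 0.756 = 213457 W
P_out = η·P_in = 0.873 × 213457 = 186348 W
n_s = 120×50/6 = 1000 rpm; n = 1000×(1−0.03) = 970 rpm
ω = 2π×970/60 = 101.6 rad/s
τ = P_out/ω = 186348/101.6 = 1830 N·m

1830 N·m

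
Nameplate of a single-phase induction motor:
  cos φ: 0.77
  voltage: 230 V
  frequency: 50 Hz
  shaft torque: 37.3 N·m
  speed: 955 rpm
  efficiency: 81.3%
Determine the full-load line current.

ω = 2π×955/60 = 100 rad/s; P_out = τω = 37.3 × 100 = 3730 W
P_in = P_out / η = 3730 / 0.813 = 4588 W
I = P_in / (V·cosφ) = 4588 / (230 × 0.77) = 25.9 A

25.9 A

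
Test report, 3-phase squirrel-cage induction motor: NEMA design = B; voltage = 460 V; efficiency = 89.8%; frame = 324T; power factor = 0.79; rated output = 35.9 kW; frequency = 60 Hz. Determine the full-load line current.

P_out = 35.9 kW = 35900 W
P_in = P_out / η = 35900 / 0.898 = 39978 W
I_L = P_in / (√3·V_L·cosφ) = 39978 / (1.732 × 460 × 0.79) = 63.5 A

63.5 A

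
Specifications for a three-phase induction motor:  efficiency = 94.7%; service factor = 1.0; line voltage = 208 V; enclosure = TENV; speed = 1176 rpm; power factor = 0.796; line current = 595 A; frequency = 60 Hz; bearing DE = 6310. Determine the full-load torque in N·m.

1310 N·m

P_in = √3·V·I·cosφ = 1.732 × 208 × 595 × 0.796 = 170624 W
P_out = η·P_in = 0.947 × 170624 = 161581 W
n = 1176 rpm
ω = 2π×1176/60 = 123.2 rad/s
τ = P_out/ω = 161581/123.2 = 1310 N·m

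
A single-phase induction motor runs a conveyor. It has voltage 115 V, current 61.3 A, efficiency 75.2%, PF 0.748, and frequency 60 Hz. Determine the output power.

3.97 kW

P_in = V·I·cosφ = 115 × 61.3 × 0.748 = 5273 W
P_out = η·P_in = 0.752 × 5273 = 3965 W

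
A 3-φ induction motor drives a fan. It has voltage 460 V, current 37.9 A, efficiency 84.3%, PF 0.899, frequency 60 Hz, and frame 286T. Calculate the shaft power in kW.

P_in = √3·V·I·cosφ = 1.732 × 460 × 37.9 × 0.899 = 27146 W
P_out = η·P_in = 0.843 × 27146 = 22884 W

22.9 kW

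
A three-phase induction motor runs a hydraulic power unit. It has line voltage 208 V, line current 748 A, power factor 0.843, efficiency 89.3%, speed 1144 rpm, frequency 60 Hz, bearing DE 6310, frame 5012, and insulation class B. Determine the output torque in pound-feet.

P_in = √3·V·I·cosφ = 1.732 × 208 × 748 × 0.843 = 227164 W
P_out = η·P_in = 0.893 × 227164 = 202857 W
n = 1144 rpm
ω = 2π×1144/60 = 119.8 rad/s
τ = P_out/ω = 202857/119.8 = 1693 N·m
In lb·ft: 1693/1.356 = 1250 lb·ft

1250 lb·ft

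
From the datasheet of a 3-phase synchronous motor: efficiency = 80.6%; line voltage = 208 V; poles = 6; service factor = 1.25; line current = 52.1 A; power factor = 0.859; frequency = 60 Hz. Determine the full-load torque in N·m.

103 N·m

P_in = √3·V·I·cosφ = 1.732 × 208 × 52.1 × 0.859 = 16123 W
P_out = η·P_in = 0.806 × 16123 = 12995 W
n = n_s = 120×60/6 = 1200 rpm (synchronous)
ω = 2π×1200/60 = 125.7 rad/s
τ = P_out/ω = 12995/125.7 = 103 N·m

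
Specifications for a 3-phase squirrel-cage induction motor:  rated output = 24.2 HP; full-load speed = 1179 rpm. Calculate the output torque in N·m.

P_out = 24.2 × 746 = 18053 W
ω = 2π × 1179/60 = 123.5 rad/s
τ = P_out/ω = 18053/123.5 = 146 N·m

146 N·m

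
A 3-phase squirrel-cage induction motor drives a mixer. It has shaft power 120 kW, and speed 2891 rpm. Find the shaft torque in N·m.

ω = 2π × 2891/60 = 302.7 rad/s
τ = P/ω = 120000/302.7 = 396 N·m

396 N·m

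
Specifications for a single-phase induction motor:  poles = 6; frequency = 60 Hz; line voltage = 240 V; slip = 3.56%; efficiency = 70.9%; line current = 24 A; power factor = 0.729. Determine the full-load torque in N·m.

24.6 N·m

P_in = V·I·cosφ = 240 × 24 × 0.729 = 4199 W
P_out = η·P_in = 0.709 × 4199 = 2977 W
n_s = 120×60/6 = 1200 rpm; n = 1200×(1−0.0356) = 1157 rpm
ω = 2π×1157/60 = 121.2 rad/s
τ = P_out/ω = 2977/121.2 = 24.6 N·m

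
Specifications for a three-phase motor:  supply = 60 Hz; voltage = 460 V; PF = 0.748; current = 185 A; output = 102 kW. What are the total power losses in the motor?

P_in = √3·V·I·cosφ = 1.732×460×185×0.748 = 110250 W
P_out = 102000 W
Losses = P_in − P_out = 110250 − 102000 = 8250 W

8250 W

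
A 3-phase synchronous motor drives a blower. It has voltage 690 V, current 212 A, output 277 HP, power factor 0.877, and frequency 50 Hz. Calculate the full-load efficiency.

P_out = 277 × 746 = 206642 W
P_in = √3·V_L·I_L·cosφ = 1.732 × 690 × 212 × 0.877 = 222194 W
η = P_out / P_in = 206642 / 222194 = 0.930 = 93.0%

93.0 %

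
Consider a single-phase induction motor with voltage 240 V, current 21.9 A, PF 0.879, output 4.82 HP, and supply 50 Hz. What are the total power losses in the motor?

1020 W

P_in = V·I·cosφ = 240×21.9×0.879 = 4620 W
P_out = 4.82×746 = 3596 W
Losses = P_in − P_out = 4620 − 3596 = 1024 W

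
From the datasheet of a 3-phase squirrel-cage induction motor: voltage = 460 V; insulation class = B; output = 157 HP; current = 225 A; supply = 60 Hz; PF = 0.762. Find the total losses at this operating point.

P_in = √3·V·I·cosφ = 1.732×460×225×0.762 = 136598 W
P_out = 157×746 = 117122 W
Losses = P_in − P_out = 136598 − 117122 = 19476 W

19500 W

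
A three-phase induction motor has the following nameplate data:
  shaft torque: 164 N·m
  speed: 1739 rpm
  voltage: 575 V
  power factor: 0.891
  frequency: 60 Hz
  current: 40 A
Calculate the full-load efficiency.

84.1 %

ω = 2π × 1739/60 = 182.1 rad/s; P_out = τω = 164 × 182.1 = 29864 W
P_in = √3·V_L·I_L·cosφ = 1.732 × 575 × 40 × 0.891 = 35494 W
η = P_out / P_in = 29864 / 35494 = 0.841 = 84.1%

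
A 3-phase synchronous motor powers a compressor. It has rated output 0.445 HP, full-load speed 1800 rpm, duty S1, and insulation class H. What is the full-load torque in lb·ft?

1.3 lb·ft

P_out = 0.445 × 746 = 332 W
ω = 2π × 1800/60 = 188.5 rad/s
τ = P_out/ω = 332/188.5 = 1.761 N·m
In lb·ft: 1.761/1.356 = 1.3 lb·ft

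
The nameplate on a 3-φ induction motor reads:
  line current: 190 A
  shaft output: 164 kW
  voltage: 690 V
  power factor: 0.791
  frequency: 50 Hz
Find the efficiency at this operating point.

91.3 %

P_out = 164 kW = 164000 W
P_in = √3·V_L·I_L·cosφ = 1.732 × 690 × 190 × 0.791 = 179609 W
η = P_out / P_in = 164000 / 179609 = 0.913 = 91.3%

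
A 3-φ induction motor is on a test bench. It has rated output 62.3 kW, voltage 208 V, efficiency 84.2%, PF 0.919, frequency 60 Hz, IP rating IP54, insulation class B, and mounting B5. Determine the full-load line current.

223 A

P_out = 62.3 kW = 62300 W
P_in = P_out / η = 62300 / 0.842 = 73990 W
I_L = P_in / (√3·V_L·cosφ) = 73990 / (1.732 × 208 × 0.919) = 223 A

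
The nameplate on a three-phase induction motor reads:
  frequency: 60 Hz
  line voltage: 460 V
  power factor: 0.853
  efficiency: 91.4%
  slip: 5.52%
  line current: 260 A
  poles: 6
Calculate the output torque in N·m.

1360 N·m

P_in = √3·V·I·cosφ = 1.732 × 460 × 260 × 0.853 = 176697 W
P_out = η·P_in = 0.914 × 176697 = 161501 W
n_s = 120×60/6 = 1200 rpm; n = 1200×(1−0.0552) = 1134 rpm
ω = 2π×1134/60 = 118.8 rad/s
τ = P_out/ω = 161501/118.8 = 1360 N·m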